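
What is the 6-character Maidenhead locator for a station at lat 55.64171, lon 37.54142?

KO85sp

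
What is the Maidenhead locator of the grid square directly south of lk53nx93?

Latitude extended square 3; −1 → 2.
The longitude characters are unchanged.

LK53nx92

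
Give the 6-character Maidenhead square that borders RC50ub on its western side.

RC50tb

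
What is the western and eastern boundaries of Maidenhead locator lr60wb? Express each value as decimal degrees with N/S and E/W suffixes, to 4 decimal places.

Field L=11, R=17: +11·20° lon, +17·10° lat → SW at lon 40°, lat 80°.
Square 6, 0: +6·2° lon, +0·1° lat → SW at lon 52°, lat 80°.
Subsquare w=22, b=1: +22·0.0833333° lon, +1·0.0416667° lat → SW at lon 53.8333°, lat 80.0417°.
Cell spans 0.0833333° lon × 0.0416667° lat.
west 53.8333° E, east 53.9167° E.

53.8333° E, 53.9167° E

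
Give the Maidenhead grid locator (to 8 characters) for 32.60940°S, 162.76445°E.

RF17jj13

Add 180° to longitude and 90° to latitude: 342.76445, 57.39060.
Field (20°×10°, letters A–R): 342.76445/20 → 17 → R, 57.39060/10 → 5 → F; chars RF.
Square (2°×1°, digits 0–9): 2.76445/2 → 1, 7.39060/1 → 7; chars 17.
Subsquare (5′×2.5′, letters a–x): 0.76445/0.0833333 → 9 → j, 0.39060/0.0416667 → 9 → j; chars jj.
Extended square (30″×15″, digits 0–9): 0.01445/0.00833333 → 1, 0.01560/0.00416667 → 3; chars 13.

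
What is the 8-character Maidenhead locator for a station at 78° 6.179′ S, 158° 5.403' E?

QB91bv05

Offset from 180°W / 90°S: lon 338.09005°, lat 11.89702°.
Field (20°×10°, letters A–R): 338.09005/20 → 16 → Q, 11.89702/10 → 1 → B; chars QB.
Square (2°×1°, digits 0–9): 18.09005/2 → 9, 1.89702/1 → 1; chars 91.
Subsquare (5′×2.5′, letters a–x): 0.09005/0.0833333 → 1 → b, 0.89702/0.0416667 → 21 → v; chars bv.
Extended square (30″×15″, digits 0–9): 0.00672/0.00833333 → 0, 0.02202/0.00416667 → 5; chars 05.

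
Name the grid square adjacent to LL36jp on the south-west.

Longitude subsquare j = 9; −1 → 8 = i.
Latitude subsquare p = 15; −1 → 14 = o.

LL36io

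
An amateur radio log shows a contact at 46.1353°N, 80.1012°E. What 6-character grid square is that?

NN06bd

Offset from 180°W / 90°S: lon 260.1012°, lat 136.1353°.
Field: 260.1012/20 → 13 → N, 136.1353/10 → 13 → N; chars NN.
Square: 0.1012/2 → 0, 6.1353/1 → 6; chars 06.
Subsquare: 0.1012/0.0833333 → 1 → b, 0.1353/0.0416667 → 3 → d; chars bd.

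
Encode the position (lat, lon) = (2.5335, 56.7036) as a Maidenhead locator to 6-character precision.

LJ82im

Add 180° to longitude and 90° to latitude: 236.7036, 92.5335.
Field: 236.7036/20 → 11 → L, 92.5335/10 → 9 → J; chars LJ.
Square: 16.7036/2 → 8, 2.5335/1 → 2; chars 82.
Subsquare: 0.7036/0.0833333 → 8 → i, 0.5335/0.0416667 → 12 → m; chars im.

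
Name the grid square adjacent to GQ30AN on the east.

Longitude subsquare a = 0; +1 → 1 = b.
The latitude characters are unchanged.

GQ30bn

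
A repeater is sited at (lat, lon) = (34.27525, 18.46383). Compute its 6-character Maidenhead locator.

JM94fg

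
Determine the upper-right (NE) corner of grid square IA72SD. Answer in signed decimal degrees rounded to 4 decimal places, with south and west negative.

-87.8333, -4.4167

Field I=8, A=0: +8·20° lon, +0·10° lat → SW at lon -20°, lat -90°.
Square 7, 2: +7·2° lon, +2·1° lat → SW at lon -6°, lat -88°.
Subsquare s=18, d=3: +18·0.0833333° lon, +3·0.0416667° lat → SW at lon -4.5°, lat -87.875°.
Cell spans 0.0833333° lon × 0.0416667° lat. NE corner is SW corner plus one full cell.
latitude -87.8333, longitude -4.4167.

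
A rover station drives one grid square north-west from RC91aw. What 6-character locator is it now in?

RC81xx

Longitude subsquare a = 0; −1 → -1, wraps to 23 = x, carry into square.
Longitude square 9; −1 → 8.
Latitude subsquare w = 22; +1 → 23 = x.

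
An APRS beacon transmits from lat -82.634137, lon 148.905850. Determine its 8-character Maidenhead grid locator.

Offset from 180°W / 90°S: lon 328.90585°, lat 7.36586°.
Field: 328.90585/20 → 16 → Q, 7.36586/10 → 0 → A; chars QA.
Square: 8.90585/2 → 4, 7.36586/1 → 7; chars 47.
Subsquare: 0.90585/0.0833333 → 10 → k, 0.36586/0.0416667 → 8 → i; chars ki.
Extended square: 0.07252/0.00833333 → 8, 0.03253/0.00416667 → 7; chars 87.

QA47ki87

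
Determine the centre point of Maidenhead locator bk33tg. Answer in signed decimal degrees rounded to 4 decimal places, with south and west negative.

13.2708, -152.3750

Field B=1, K=10: +1·20° lon, +10·10° lat → SW at lon -160°, lat 10°.
Square 3, 3: +3·2° lon, +3·1° lat → SW at lon -154°, lat 13°.
Subsquare t=19, g=6: +19·0.0833333° lon, +6·0.0416667° lat → SW at lon -152.417°, lat 13.25°.
Cell spans 0.0833333° lon × 0.0416667° lat. Centre is SW corner plus half of each.
latitude 13.2708, longitude -152.3750.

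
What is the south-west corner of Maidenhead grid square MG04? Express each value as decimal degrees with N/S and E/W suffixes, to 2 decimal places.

Field M=12, G=6: +12·20° lon, +6·10° lat → SW at lon 60°, lat -30°.
Square 0, 4: +0·2° lon, +4·1° lat → SW at lon 60°, lat -26°.
latitude 26.00° S, longitude 60.00° E.

26.00° S, 60.00° E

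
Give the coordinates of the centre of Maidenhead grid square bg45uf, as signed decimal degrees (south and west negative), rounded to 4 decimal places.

Field B=1, G=6: +1·20° lon, +6·10° lat → SW at lon -160°, lat -30°.
Square 4, 5: +4·2° lon, +5·1° lat → SW at lon -152°, lat -25°.
Subsquare u=20, f=5: +20·0.0833333° lon, +5·0.0416667° lat → SW at lon -150.333°, lat -24.7917°.
Cell spans 0.0833333° lon × 0.0416667° lat. Centre is SW corner plus half of each.
latitude -24.7708, longitude -150.2917.

-24.7708, -150.2917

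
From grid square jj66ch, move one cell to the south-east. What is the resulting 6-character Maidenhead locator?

JJ66dg

Longitude subsquare c = 2; +1 → 3 = d.
Latitude subsquare h = 7; −1 → 6 = g.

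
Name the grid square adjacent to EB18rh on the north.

EB18ri

Latitude subsquare h = 7; +1 → 8 = i.
The longitude characters are unchanged.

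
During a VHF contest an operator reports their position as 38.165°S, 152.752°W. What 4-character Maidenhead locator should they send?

Add 180° to longitude and 90° to latitude: 27.25, 51.84.
Field (20°×10°, letters A–R): 27.25/20 → 1 → B, 51.84/10 → 5 → F; chars BF.
Square (2°×1°, digits 0–9): 7.25/2 → 3, 1.84/1 → 1; chars 31.

BF31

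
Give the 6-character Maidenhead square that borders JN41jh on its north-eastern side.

Longitude subsquare j = 9; +1 → 10 = k.
Latitude subsquare h = 7; +1 → 8 = i.

JN41ki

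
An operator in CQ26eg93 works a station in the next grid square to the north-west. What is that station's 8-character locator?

Longitude extended square 9; −1 → 8.
Latitude extended square 3; +1 → 4.

CQ26eg84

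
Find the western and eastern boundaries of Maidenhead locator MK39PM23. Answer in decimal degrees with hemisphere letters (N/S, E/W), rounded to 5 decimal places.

67.26667° E, 67.27500° E

Field M=12, K=10: +12·20° lon, +10·10° lat → SW at lon 60°, lat 10°.
Square 3, 9: +3·2° lon, +9·1° lat → SW at lon 66°, lat 19°.
Subsquare p=15, m=12: +15·0.0833333° lon, +12·0.0416667° lat → SW at lon 67.25°, lat 19.5°.
Extended square 2, 3: +2·0.00833333° lon, +3·0.00416667° lat → SW at lon 67.2667°, lat 19.5125°.
Cell spans 0.00833333° lon × 0.00416667° lat.
west 67.26667° E, east 67.27500° E.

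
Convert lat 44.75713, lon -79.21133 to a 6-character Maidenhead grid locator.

FN04js

Shift to the Maidenhead origin (180°W, 90°S): lon 100.7887, lat 134.7571.
Field: 100.7887/20 → 5 → F, 134.7571/10 → 13 → N; chars FN.
Square: 0.7887/2 → 0, 4.7571/1 → 4; chars 04.
Subsquare: 0.7887/0.0833333 → 9 → j, 0.7571/0.0416667 → 18 → s; chars js.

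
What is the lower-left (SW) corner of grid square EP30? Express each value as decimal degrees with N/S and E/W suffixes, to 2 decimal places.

60.00° N, 94.00° W

Field E=4, P=15: +4·20° lon, +15·10° lat → SW at lon -100°, lat 60°.
Square 3, 0: +3·2° lon, +0·1° lat → SW at lon -94°, lat 60°.
latitude 60.00° N, longitude 94.00° W.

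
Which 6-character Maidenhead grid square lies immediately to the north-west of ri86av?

RI76xw

Longitude subsquare a = 0; −1 → -1, wraps to 23 = x, carry into square.
Longitude square 8; −1 → 7.
Latitude subsquare v = 21; +1 → 22 = w.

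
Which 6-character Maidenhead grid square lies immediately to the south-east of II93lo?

Longitude subsquare l = 11; +1 → 12 = m.
Latitude subsquare o = 14; −1 → 13 = n.

II93mn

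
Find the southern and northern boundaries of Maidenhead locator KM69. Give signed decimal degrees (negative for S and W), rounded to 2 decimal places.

Field K=10, M=12: +10·20° lon, +12·10° lat → SW at lon 20°, lat 30°.
Square 6, 9: +6·2° lon, +9·1° lat → SW at lon 32°, lat 39°.
Cell spans 2° lon × 1° lat.
south 39.00, north 40.00.

39.00, 40.00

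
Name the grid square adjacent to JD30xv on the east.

Longitude subsquare x = 23; +1 → 24, wraps to 0 = a, carry into square.
Longitude square 3; +1 → 4.
The latitude characters are unchanged.

JD40av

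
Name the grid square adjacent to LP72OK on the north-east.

LP72pl

Longitude subsquare o = 14; +1 → 15 = p.
Latitude subsquare k = 10; +1 → 11 = l.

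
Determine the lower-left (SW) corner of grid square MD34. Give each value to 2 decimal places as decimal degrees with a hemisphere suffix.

56.00° S, 66.00° E

Field M=12, D=3: +12·20° lon, +3·10° lat → SW at lon 60°, lat -60°.
Square 3, 4: +3·2° lon, +4·1° lat → SW at lon 66°, lat -56°.
latitude 56.00° S, longitude 66.00° E.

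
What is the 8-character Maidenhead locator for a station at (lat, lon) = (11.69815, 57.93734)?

LK81xq27

Shift to the Maidenhead origin (180°W, 90°S): lon 237.93734, lat 101.69815.
Field (20°×10°, letters A–R): lon ⌊237.93734/20⌋ = 11 → L; lat ⌊101.69815/10⌋ = 10 → K.
Square (2°×1°, digits 0–9): lon ⌊17.93734/2⌋ = 8; lat ⌊1.69815/1⌋ = 1.
Subsquare (5′×2.5′, letters a–x): lon ⌊1.93734/0.0833333⌋ = 23 → x; lat ⌊0.69815/0.0416667⌋ = 16 → q.
Extended square (30″×15″, digits 0–9): lon ⌊0.02067/0.00833333⌋ = 2; lat ⌊0.03148/0.00416667⌋ = 7.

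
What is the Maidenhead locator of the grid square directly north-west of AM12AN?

AM02xo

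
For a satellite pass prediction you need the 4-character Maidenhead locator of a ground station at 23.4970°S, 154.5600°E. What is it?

Shift to the Maidenhead origin (180°W, 90°S): lon 334.56, lat 66.50.
Field (20°×10°, letters A–R): 334.56/20 → 16 → Q, 66.50/10 → 6 → G; chars QG.
Square (2°×1°, digits 0–9): 14.56/2 → 7, 6.50/1 → 6; chars 76.

QG76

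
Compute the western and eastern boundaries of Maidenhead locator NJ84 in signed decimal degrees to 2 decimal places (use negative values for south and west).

Field N=13, J=9: +13·20° lon, +9·10° lat → SW at lon 80°, lat 0°.
Square 8, 4: +8·2° lon, +4·1° lat → SW at lon 96°, lat 4°.
Cell spans 2° lon × 1° lat.
west 96.00, east 98.00.

96.00, 98.00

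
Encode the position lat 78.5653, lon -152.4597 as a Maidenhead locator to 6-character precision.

Shift to the Maidenhead origin (180°W, 90°S): lon 27.5403, lat 168.5653.
Field: lon ⌊27.5403/20⌋ = 1 → B; lat ⌊168.5653/10⌋ = 16 → Q.
Square: lon ⌊7.5403/2⌋ = 3; lat ⌊8.5653/1⌋ = 8.
Subsquare: lon ⌊1.5403/0.0833333⌋ = 18 → s; lat ⌊0.5653/0.0416667⌋ = 13 → n.

BQ38sn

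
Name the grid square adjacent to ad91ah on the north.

Latitude subsquare h = 7; +1 → 8 = i.
The longitude characters are unchanged.

AD91ai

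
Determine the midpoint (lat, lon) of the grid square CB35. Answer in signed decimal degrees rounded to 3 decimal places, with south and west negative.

Field C=2, B=1: +2·20° lon, +1·10° lat → SW at lon -140°, lat -80°.
Square 3, 5: +3·2° lon, +5·1° lat → SW at lon -134°, lat -75°.
Cell spans 2° lon × 1° lat. Centre is SW corner plus half of each.
latitude -74.500, longitude -133.000.

-74.500, -133.000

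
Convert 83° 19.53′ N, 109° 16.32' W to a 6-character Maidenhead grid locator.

Shift to the Maidenhead origin (180°W, 90°S): lon 70.7280, lat 173.3255.
Field: lon ⌊70.7280/20⌋ = 3 → D; lat ⌊173.3255/10⌋ = 17 → R.
Square: lon ⌊10.7280/2⌋ = 5; lat ⌊3.3255/1⌋ = 3.
Subsquare: lon ⌊0.7280/0.0833333⌋ = 8 → i; lat ⌊0.3255/0.0416667⌋ = 7 → h.

DR53ih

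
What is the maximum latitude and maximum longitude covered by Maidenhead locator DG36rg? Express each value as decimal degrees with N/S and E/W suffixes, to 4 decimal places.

23.7083° S, 112.5000° W

Field D=3, G=6: +3·20° lon, +6·10° lat → SW at lon -120°, lat -30°.
Square 3, 6: +3·2° lon, +6·1° lat → SW at lon -114°, lat -24°.
Subsquare r=17, g=6: +17·0.0833333° lon, +6·0.0416667° lat → SW at lon -112.583°, lat -23.75°.
Cell spans 0.0833333° lon × 0.0416667° lat. NE corner is SW corner plus one full cell.
latitude 23.7083° S, longitude 112.5000° W.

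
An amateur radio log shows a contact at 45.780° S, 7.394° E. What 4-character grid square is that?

Shift to the Maidenhead origin (180°W, 90°S): lon 187.39, lat 44.22.
Field: lon ⌊187.39/20⌋ = 9 → J; lat ⌊44.22/10⌋ = 4 → E.
Square: lon ⌊7.39/2⌋ = 3; lat ⌊4.22/1⌋ = 4.

JE34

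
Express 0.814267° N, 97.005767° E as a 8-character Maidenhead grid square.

Add 180° to longitude and 90° to latitude: 277.00577, 90.81427.
Field: lon ⌊277.00577/20⌋ = 13 → N; lat ⌊90.81427/10⌋ = 9 → J.
Square: lon ⌊17.00577/2⌋ = 8; lat ⌊0.81427/1⌋ = 0.
Subsquare: lon ⌊1.00577/0.0833333⌋ = 12 → m; lat ⌊0.81427/0.0416667⌋ = 19 → t.
Extended square: lon ⌊0.00577/0.00833333⌋ = 0; lat ⌊0.02260/0.00416667⌋ = 5.

NJ80mt05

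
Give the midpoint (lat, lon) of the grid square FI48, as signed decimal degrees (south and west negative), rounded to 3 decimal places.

-1.500, -71.000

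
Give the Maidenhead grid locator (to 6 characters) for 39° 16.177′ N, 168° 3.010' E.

Add 180° to longitude and 90° to latitude: 348.0502, 129.2696.
Field: lon ⌊348.0502/20⌋ = 17 → R; lat ⌊129.2696/10⌋ = 12 → M.
Square: lon ⌊8.0502/2⌋ = 4; lat ⌊9.2696/1⌋ = 9.
Subsquare: lon ⌊0.0502/0.0833333⌋ = 0 → a; lat ⌊0.2696/0.0416667⌋ = 6 → g.

RM49ag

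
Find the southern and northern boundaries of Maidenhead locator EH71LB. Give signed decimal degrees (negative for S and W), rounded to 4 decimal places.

Field E=4, H=7: +4·20° lon, +7·10° lat → SW at lon -100°, lat -20°.
Square 7, 1: +7·2° lon, +1·1° lat → SW at lon -86°, lat -19°.
Subsquare l=11, b=1: +11·0.0833333° lon, +1·0.0416667° lat → SW at lon -85.0833°, lat -18.9583°.
Cell spans 0.0833333° lon × 0.0416667° lat.
south -18.9583, north -18.9167.

-18.9583, -18.9167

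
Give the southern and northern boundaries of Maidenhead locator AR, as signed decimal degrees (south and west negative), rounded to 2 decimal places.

Field A=0, R=17: +0·20° lon, +17·10° lat → SW at lon -180°, lat 80°.
Cell spans 20° lon × 10° lat.
south 80.00, north 90.00.

80.00, 90.00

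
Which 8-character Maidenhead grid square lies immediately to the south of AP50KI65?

Latitude extended square 5; −1 → 4.
The longitude characters are unchanged.

AP50ki64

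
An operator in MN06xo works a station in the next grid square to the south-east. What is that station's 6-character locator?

MN16an

Longitude subsquare x = 23; +1 → 24, wraps to 0 = a, carry into square.
Longitude square 0; +1 → 1.
Latitude subsquare o = 14; −1 → 13 = n.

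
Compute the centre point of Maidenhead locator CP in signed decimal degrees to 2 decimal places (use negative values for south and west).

65.00, -130.00

Field C=2, P=15: +2·20° lon, +15·10° lat → SW at lon -140°, lat 60°.
Cell spans 20° lon × 10° lat. Centre is SW corner plus half of each.
latitude 65.00, longitude -130.00.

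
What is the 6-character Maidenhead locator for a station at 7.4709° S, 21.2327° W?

HI92jm

Add 180° to longitude and 90° to latitude: 158.7673, 82.5291.
Field: 158.7673/20 → 7 → H, 82.5291/10 → 8 → I; chars HI.
Square: 18.7673/2 → 9, 2.5291/1 → 2; chars 92.
Subsquare: 0.7673/0.0833333 → 9 → j, 0.5291/0.0416667 → 12 → m; chars jm.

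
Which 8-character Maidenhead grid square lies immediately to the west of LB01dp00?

LB01cp90

Longitude extended square 0; −1 → -1, wraps to 9, carry into subsquare.
Longitude subsquare d = 3; −1 → 2 = c.
The latitude characters are unchanged.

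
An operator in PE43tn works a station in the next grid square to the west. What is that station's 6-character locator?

PE43sn

Longitude subsquare t = 19; −1 → 18 = s.
The latitude characters are unchanged.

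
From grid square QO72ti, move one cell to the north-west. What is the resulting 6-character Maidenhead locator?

QO72sj

Longitude subsquare t = 19; −1 → 18 = s.
Latitude subsquare i = 8; +1 → 9 = j.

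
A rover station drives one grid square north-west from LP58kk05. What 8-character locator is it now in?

Longitude extended square 0; −1 → -1, wraps to 9, carry into subsquare.
Longitude subsquare k = 10; −1 → 9 = j.
Latitude extended square 5; +1 → 6.

LP58jk96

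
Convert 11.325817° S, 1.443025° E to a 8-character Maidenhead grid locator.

JH08rq31

Add 180° to longitude and 90° to latitude: 181.44303, 78.67418.
Field: lon ⌊181.44303/20⌋ = 9 → J; lat ⌊78.67418/10⌋ = 7 → H.
Square: lon ⌊1.44303/2⌋ = 0; lat ⌊8.67418/1⌋ = 8.
Subsquare: lon ⌊1.44303/0.0833333⌋ = 17 → r; lat ⌊0.67418/0.0416667⌋ = 16 → q.
Extended square: lon ⌊0.02636/0.00833333⌋ = 3; lat ⌊0.00752/0.00416667⌋ = 1.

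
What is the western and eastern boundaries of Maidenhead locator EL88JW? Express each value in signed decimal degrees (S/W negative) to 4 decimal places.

-83.2500, -83.1667

Field E=4, L=11: +4·20° lon, +11·10° lat → SW at lon -100°, lat 20°.
Square 8, 8: +8·2° lon, +8·1° lat → SW at lon -84°, lat 28°.
Subsquare j=9, w=22: +9·0.0833333° lon, +22·0.0416667° lat → SW at lon -83.25°, lat 28.9167°.
Cell spans 0.0833333° lon × 0.0416667° lat.
west -83.2500, east -83.1667.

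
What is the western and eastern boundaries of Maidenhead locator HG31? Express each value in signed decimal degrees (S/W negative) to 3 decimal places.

-34.000, -32.000

Field H=7, G=6: +7·20° lon, +6·10° lat → SW at lon -40°, lat -30°.
Square 3, 1: +3·2° lon, +1·1° lat → SW at lon -34°, lat -29°.
Cell spans 2° lon × 1° lat.
west -34.000, east -32.000.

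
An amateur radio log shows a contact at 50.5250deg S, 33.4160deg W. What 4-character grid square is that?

HD39

Add 180° to longitude and 90° to latitude: 146.58, 39.48.
Field: 146.58/20 → 7 → H, 39.48/10 → 3 → D; chars HD.
Square: 6.58/2 → 3, 9.48/1 → 9; chars 39.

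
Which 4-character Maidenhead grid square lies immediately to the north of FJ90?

Latitude square 0; +1 → 1.
The longitude characters are unchanged.

FJ91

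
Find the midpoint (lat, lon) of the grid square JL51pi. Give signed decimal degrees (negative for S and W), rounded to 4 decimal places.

21.3542, 11.2917

Field J=9, L=11: +9·20° lon, +11·10° lat → SW at lon 0°, lat 20°.
Square 5, 1: +5·2° lon, +1·1° lat → SW at lon 10°, lat 21°.
Subsquare p=15, i=8: +15·0.0833333° lon, +8·0.0416667° lat → SW at lon 11.25°, lat 21.3333°.
Cell spans 0.0833333° lon × 0.0416667° lat. Centre is SW corner plus half of each.
latitude 21.3542, longitude 11.2917.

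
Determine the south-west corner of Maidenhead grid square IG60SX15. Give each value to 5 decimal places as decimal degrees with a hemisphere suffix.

29.02083° S, 6.49167° W

Field I=8, G=6: +8·20° lon, +6·10° lat → SW at lon -20°, lat -30°.
Square 6, 0: +6·2° lon, +0·1° lat → SW at lon -8°, lat -30°.
Subsquare s=18, x=23: +18·0.0833333° lon, +23·0.0416667° lat → SW at lon -6.5°, lat -29.0417°.
Extended square 1, 5: +1·0.00833333° lon, +5·0.00416667° lat → SW at lon -6.49167°, lat -29.0208°.
latitude 29.02083° S, longitude 6.49167° W.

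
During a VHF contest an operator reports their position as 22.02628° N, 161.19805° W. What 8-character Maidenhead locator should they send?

AL92ja66

Add 180° to longitude and 90° to latitude: 18.80195, 112.02628.
Field: 18.80195/20 → 0 → A, 112.02628/10 → 11 → L; chars AL.
Square: 18.80195/2 → 9, 2.02628/1 → 2; chars 92.
Subsquare: 0.80195/0.0833333 → 9 → j, 0.02628/0.0416667 → 0 → a; chars ja.
Extended square: 0.05195/0.00833333 → 6, 0.02628/0.00416667 → 6; chars 66.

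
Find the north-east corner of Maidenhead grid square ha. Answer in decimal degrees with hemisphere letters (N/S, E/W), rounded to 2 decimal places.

80.00° S, 20.00° W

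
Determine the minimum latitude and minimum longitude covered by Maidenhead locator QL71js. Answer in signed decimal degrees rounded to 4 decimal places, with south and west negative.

21.7500, 154.7500

Field Q=16, L=11: +16·20° lon, +11·10° lat → SW at lon 140°, lat 20°.
Square 7, 1: +7·2° lon, +1·1° lat → SW at lon 154°, lat 21°.
Subsquare j=9, s=18: +9·0.0833333° lon, +18·0.0416667° lat → SW at lon 154.75°, lat 21.75°.
latitude 21.7500, longitude 154.7500.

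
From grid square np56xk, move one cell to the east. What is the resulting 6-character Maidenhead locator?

NP66ak

Longitude subsquare x = 23; +1 → 24, wraps to 0 = a, carry into square.
Longitude square 5; +1 → 6.
The latitude characters are unchanged.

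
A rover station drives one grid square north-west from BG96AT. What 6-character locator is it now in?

BG86xu

Longitude subsquare a = 0; −1 → -1, wraps to 23 = x, carry into square.
Longitude square 9; −1 → 8.
Latitude subsquare t = 19; +1 → 20 = u.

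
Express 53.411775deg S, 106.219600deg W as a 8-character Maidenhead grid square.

Add 180° to longitude and 90° to latitude: 73.78040, 36.58823.
Field: lon ⌊73.78040/20⌋ = 3 → D; lat ⌊36.58823/10⌋ = 3 → D.
Square: lon ⌊13.78040/2⌋ = 6; lat ⌊6.58823/1⌋ = 6.
Subsquare: lon ⌊1.78040/0.0833333⌋ = 21 → v; lat ⌊0.58823/0.0416667⌋ = 14 → o.
Extended square: lon ⌊0.03040/0.00833333⌋ = 3; lat ⌊0.00489/0.00416667⌋ = 1.

DD66vo31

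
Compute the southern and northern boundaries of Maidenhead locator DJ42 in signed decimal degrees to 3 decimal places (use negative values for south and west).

2.000, 3.000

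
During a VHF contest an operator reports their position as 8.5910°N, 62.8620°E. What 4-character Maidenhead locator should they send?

MJ18

Add 180° to longitude and 90° to latitude: 242.86, 98.59.
Field: 242.86/20 → 12 → M, 98.59/10 → 9 → J; chars MJ.
Square: 2.86/2 → 1, 8.59/1 → 8; chars 18.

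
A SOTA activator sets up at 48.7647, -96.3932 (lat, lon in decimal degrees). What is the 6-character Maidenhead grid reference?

EN18ts

Offset from 180°W / 90°S: lon 83.6068°, lat 138.7647°.
Field: lon ⌊83.6068/20⌋ = 4 → E; lat ⌊138.7647/10⌋ = 13 → N.
Square: lon ⌊3.6068/2⌋ = 1; lat ⌊8.7647/1⌋ = 8.
Subsquare: lon ⌊1.6068/0.0833333⌋ = 19 → t; lat ⌊0.7647/0.0416667⌋ = 18 → s.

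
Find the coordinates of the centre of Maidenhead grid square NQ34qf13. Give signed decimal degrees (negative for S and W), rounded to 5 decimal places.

74.22292, 87.34583

Field N=13, Q=16: +13·20° lon, +16·10° lat → SW at lon 80°, lat 70°.
Square 3, 4: +3·2° lon, +4·1° lat → SW at lon 86°, lat 74°.
Subsquare q=16, f=5: +16·0.0833333° lon, +5·0.0416667° lat → SW at lon 87.3333°, lat 74.2083°.
Extended square 1, 3: +1·0.00833333° lon, +3·0.00416667° lat → SW at lon 87.3417°, lat 74.2208°.
Cell spans 0.00833333° lon × 0.00416667° lat. Centre is SW corner plus half of each.
latitude 74.22292, longitude 87.34583.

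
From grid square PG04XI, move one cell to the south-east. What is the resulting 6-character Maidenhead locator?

PG14ah

Longitude subsquare x = 23; +1 → 24, wraps to 0 = a, carry into square.
Longitude square 0; +1 → 1.
Latitude subsquare i = 8; −1 → 7 = h.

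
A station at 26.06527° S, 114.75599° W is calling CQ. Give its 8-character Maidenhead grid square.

DG23ow94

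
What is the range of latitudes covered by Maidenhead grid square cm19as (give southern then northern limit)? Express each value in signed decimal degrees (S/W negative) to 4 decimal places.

39.7500, 39.7917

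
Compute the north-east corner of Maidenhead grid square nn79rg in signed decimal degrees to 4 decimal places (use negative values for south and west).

Field N=13, N=13: +13·20° lon, +13·10° lat → SW at lon 80°, lat 40°.
Square 7, 9: +7·2° lon, +9·1° lat → SW at lon 94°, lat 49°.
Subsquare r=17, g=6: +17·0.0833333° lon, +6·0.0416667° lat → SW at lon 95.4167°, lat 49.25°.
Cell spans 0.0833333° lon × 0.0416667° lat. NE corner is SW corner plus one full cell.
latitude 49.2917, longitude 95.5000.

49.2917, 95.5000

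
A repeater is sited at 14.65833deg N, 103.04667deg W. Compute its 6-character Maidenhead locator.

Offset from 180°W / 90°S: lon 76.9533°, lat 104.6583°.
Field: lon ⌊76.9533/20⌋ = 3 → D; lat ⌊104.6583/10⌋ = 10 → K.
Square: lon ⌊16.9533/2⌋ = 8; lat ⌊4.6583/1⌋ = 4.
Subsquare: lon ⌊0.9533/0.0833333⌋ = 11 → l; lat ⌊0.6583/0.0416667⌋ = 15 → p.

DK84lp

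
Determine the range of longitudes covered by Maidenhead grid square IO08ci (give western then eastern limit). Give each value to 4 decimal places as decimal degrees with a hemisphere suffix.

Field I=8, O=14: +8·20° lon, +14·10° lat → SW at lon -20°, lat 50°.
Square 0, 8: +0·2° lon, +8·1° lat → SW at lon -20°, lat 58°.
Subsquare c=2, i=8: +2·0.0833333° lon, +8·0.0416667° lat → SW at lon -19.8333°, lat 58.3333°.
Cell spans 0.0833333° lon × 0.0416667° lat.
west 19.8333° W, east 19.7500° W.

19.8333° W, 19.7500° W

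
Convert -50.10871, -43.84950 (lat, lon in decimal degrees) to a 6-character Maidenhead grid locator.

GD89bv

Shift to the Maidenhead origin (180°W, 90°S): lon 136.1505, lat 39.8913.
Field (20°×10°, letters A–R): 136.1505/20 → 6 → G, 39.8913/10 → 3 → D; chars GD.
Square (2°×1°, digits 0–9): 16.1505/2 → 8, 9.8913/1 → 9; chars 89.
Subsquare (5′×2.5′, letters a–x): 0.1505/0.0833333 → 1 → b, 0.8913/0.0416667 → 21 → v; chars bv.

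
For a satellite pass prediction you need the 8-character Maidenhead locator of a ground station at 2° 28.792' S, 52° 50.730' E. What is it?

LI67km14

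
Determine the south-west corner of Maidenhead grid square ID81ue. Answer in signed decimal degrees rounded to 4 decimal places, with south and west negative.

-58.8333, -2.3333

Field I=8, D=3: +8·20° lon, +3·10° lat → SW at lon -20°, lat -60°.
Square 8, 1: +8·2° lon, +1·1° lat → SW at lon -4°, lat -59°.
Subsquare u=20, e=4: +20·0.0833333° lon, +4·0.0416667° lat → SW at lon -2.33333°, lat -58.8333°.
latitude -58.8333, longitude -2.3333.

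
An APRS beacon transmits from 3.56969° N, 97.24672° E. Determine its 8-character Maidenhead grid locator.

Shift to the Maidenhead origin (180°W, 90°S): lon 277.24672, lat 93.56969.
Field: lon ⌊277.24672/20⌋ = 13 → N; lat ⌊93.56969/10⌋ = 9 → J.
Square: lon ⌊17.24672/2⌋ = 8; lat ⌊3.56969/1⌋ = 3.
Subsquare: lon ⌊1.24672/0.0833333⌋ = 14 → o; lat ⌊0.56969/0.0416667⌋ = 13 → n.
Extended square: lon ⌊0.08005/0.00833333⌋ = 9; lat ⌊0.02802/0.00416667⌋ = 6.

NJ83on96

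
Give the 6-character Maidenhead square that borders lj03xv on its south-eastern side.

Longitude subsquare x = 23; +1 → 24, wraps to 0 = a, carry into square.
Longitude square 0; +1 → 1.
Latitude subsquare v = 21; −1 → 20 = u.

LJ13au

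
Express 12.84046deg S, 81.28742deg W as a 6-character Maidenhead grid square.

EH97id

Offset from 180°W / 90°S: lon 98.7126°, lat 77.1595°.
Field: lon ⌊98.7126/20⌋ = 4 → E; lat ⌊77.1595/10⌋ = 7 → H.
Square: lon ⌊18.7126/2⌋ = 9; lat ⌊7.1595/1⌋ = 7.
Subsquare: lon ⌊0.7126/0.0833333⌋ = 8 → i; lat ⌊0.1595/0.0416667⌋ = 3 → d.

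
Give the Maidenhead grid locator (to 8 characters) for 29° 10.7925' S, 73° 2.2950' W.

FG30lt56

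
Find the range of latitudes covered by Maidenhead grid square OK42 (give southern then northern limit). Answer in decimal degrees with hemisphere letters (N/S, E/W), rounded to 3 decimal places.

Field O=14, K=10: +14·20° lon, +10·10° lat → SW at lon 100°, lat 10°.
Square 4, 2: +4·2° lon, +2·1° lat → SW at lon 108°, lat 12°.
Cell spans 2° lon × 1° lat.
south 12.000° N, north 13.000° N.

12.000° N, 13.000° N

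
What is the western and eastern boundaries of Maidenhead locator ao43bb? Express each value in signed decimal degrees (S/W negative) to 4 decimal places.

-171.9167, -171.8333

Field A=0, O=14: +0·20° lon, +14·10° lat → SW at lon -180°, lat 50°.
Square 4, 3: +4·2° lon, +3·1° lat → SW at lon -172°, lat 53°.
Subsquare b=1, b=1: +1·0.0833333° lon, +1·0.0416667° lat → SW at lon -171.917°, lat 53.0417°.
Cell spans 0.0833333° lon × 0.0416667° lat.
west -171.9167, east -171.8333.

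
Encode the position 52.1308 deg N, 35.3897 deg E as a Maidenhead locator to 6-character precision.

KO72qd

Offset from 180°W / 90°S: lon 215.3897°, lat 142.1308°.
Field (20°×10°, letters A–R): 215.3897/20 → 10 → K, 142.1308/10 → 14 → O; chars KO.
Square (2°×1°, digits 0–9): 15.3897/2 → 7, 2.1308/1 → 2; chars 72.
Subsquare (5′×2.5′, letters a–x): 1.3897/0.0833333 → 16 → q, 0.1308/0.0416667 → 3 → d; chars qd.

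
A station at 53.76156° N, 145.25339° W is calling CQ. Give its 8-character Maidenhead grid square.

Offset from 180°W / 90°S: lon 34.74661°, lat 143.76156°.
Field (20°×10°, letters A–R): 34.74661/20 → 1 → B, 143.76156/10 → 14 → O; chars BO.
Square (2°×1°, digits 0–9): 14.74661/2 → 7, 3.76156/1 → 3; chars 73.
Subsquare (5′×2.5′, letters a–x): 0.74661/0.0833333 → 8 → i, 0.76156/0.0416667 → 18 → s; chars is.
Extended square (30″×15″, digits 0–9): 0.07994/0.00833333 → 9, 0.01156/0.00416667 → 2; chars 92.

BO73is92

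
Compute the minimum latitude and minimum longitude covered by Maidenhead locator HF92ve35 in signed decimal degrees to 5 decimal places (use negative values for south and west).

-37.81250, -20.22500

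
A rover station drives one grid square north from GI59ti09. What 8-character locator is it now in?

GI59tj00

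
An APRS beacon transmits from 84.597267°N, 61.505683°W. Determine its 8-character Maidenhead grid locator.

Add 180° to longitude and 90° to latitude: 118.49432, 174.59727.
Field: 118.49432/20 → 5 → F, 174.59727/10 → 17 → R; chars FR.
Square: 18.49432/2 → 9, 4.59727/1 → 4; chars 94.
Subsquare: 0.49432/0.0833333 → 5 → f, 0.59727/0.0416667 → 14 → o; chars fo.
Extended square: 0.07765/0.00833333 → 9, 0.01393/0.00416667 → 3; chars 93.

FR94fo93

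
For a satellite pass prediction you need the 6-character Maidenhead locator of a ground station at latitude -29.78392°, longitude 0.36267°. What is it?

JG00ef

Shift to the Maidenhead origin (180°W, 90°S): lon 180.3627, lat 60.2161.
Field: lon ⌊180.3627/20⌋ = 9 → J; lat ⌊60.2161/10⌋ = 6 → G.
Square: lon ⌊0.3627/2⌋ = 0; lat ⌊0.2161/1⌋ = 0.
Subsquare: lon ⌊0.3627/0.0833333⌋ = 4 → e; lat ⌊0.2161/0.0416667⌋ = 5 → f.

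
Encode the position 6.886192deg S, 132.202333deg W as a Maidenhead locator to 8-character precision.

CI33vc57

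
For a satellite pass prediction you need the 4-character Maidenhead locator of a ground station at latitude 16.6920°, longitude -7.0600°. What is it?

IK66

Shift to the Maidenhead origin (180°W, 90°S): lon 172.94, lat 106.69.
Field: 172.94/20 → 8 → I, 106.69/10 → 10 → K; chars IK.
Square: 12.94/2 → 6, 6.69/1 → 6; chars 66.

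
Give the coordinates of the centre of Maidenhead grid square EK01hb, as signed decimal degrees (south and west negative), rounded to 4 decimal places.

11.0625, -99.3750

Field E=4, K=10: +4·20° lon, +10·10° lat → SW at lon -100°, lat 10°.
Square 0, 1: +0·2° lon, +1·1° lat → SW at lon -100°, lat 11°.
Subsquare h=7, b=1: +7·0.0833333° lon, +1·0.0416667° lat → SW at lon -99.4167°, lat 11.0417°.
Cell spans 0.0833333° lon × 0.0416667° lat. Centre is SW corner plus half of each.
latitude 11.0625, longitude -99.3750.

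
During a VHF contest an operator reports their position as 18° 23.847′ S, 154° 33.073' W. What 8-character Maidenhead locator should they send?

BH21ro34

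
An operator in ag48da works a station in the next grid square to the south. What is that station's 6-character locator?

Latitude subsquare a = 0; −1 → -1, wraps to 23 = x, carry into square.
Latitude square 8; −1 → 7.
The longitude characters are unchanged.

AG47dx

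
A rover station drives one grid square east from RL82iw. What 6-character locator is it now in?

Longitude subsquare i = 8; +1 → 9 = j.
The latitude characters are unchanged.

RL82jw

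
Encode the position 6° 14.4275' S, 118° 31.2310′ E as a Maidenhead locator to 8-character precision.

Add 180° to longitude and 90° to latitude: 298.52052, 83.75954.
Field (20°×10°, letters A–R): lon ⌊298.52052/20⌋ = 14 → O; lat ⌊83.75954/10⌋ = 8 → I.
Square (2°×1°, digits 0–9): lon ⌊18.52052/2⌋ = 9; lat ⌊3.75954/1⌋ = 3.
Subsquare (5′×2.5′, letters a–x): lon ⌊0.52052/0.0833333⌋ = 6 → g; lat ⌊0.75954/0.0416667⌋ = 18 → s.
Extended square (30″×15″, digits 0–9): lon ⌊0.02052/0.00833333⌋ = 2; lat ⌊0.00954/0.00416667⌋ = 2.

OI93gs22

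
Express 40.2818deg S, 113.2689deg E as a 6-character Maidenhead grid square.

OE69pr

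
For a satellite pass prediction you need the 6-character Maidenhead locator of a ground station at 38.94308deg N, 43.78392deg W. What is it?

GM88cw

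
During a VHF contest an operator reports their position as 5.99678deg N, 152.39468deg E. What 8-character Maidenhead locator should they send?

QJ65ex79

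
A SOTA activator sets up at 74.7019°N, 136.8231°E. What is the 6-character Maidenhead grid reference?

PQ84jq

Shift to the Maidenhead origin (180°W, 90°S): lon 316.8231, lat 164.7019.
Field: 316.8231/20 → 15 → P, 164.7019/10 → 16 → Q; chars PQ.
Square: 16.8231/2 → 8, 4.7019/1 → 4; chars 84.
Subsquare: 0.8231/0.0833333 → 9 → j, 0.7019/0.0416667 → 16 → q; chars jq.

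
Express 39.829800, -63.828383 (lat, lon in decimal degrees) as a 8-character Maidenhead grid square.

FM89ct09

Add 180° to longitude and 90° to latitude: 116.17162, 129.82980.
Field: lon ⌊116.17162/20⌋ = 5 → F; lat ⌊129.82980/10⌋ = 12 → M.
Square: lon ⌊16.17162/2⌋ = 8; lat ⌊9.82980/1⌋ = 9.
Subsquare: lon ⌊0.17162/0.0833333⌋ = 2 → c; lat ⌊0.82980/0.0416667⌋ = 19 → t.
Extended square: lon ⌊0.00495/0.00833333⌋ = 0; lat ⌊0.03813/0.00416667⌋ = 9.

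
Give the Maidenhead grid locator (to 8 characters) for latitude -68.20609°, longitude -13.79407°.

IC31ct40

Add 180° to longitude and 90° to latitude: 166.20593, 21.79391.
Field: 166.20593/20 → 8 → I, 21.79391/10 → 2 → C; chars IC.
Square: 6.20593/2 → 3, 1.79391/1 → 1; chars 31.
Subsquare: 0.20593/0.0833333 → 2 → c, 0.79391/0.0416667 → 19 → t; chars ct.
Extended square: 0.03926/0.00833333 → 4, 0.00224/0.00416667 → 0; chars 40.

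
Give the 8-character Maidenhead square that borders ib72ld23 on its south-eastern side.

IB72ld32

Longitude extended square 2; +1 → 3.
Latitude extended square 3; −1 → 2.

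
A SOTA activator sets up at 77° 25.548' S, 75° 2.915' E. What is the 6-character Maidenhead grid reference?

MB72mn

Shift to the Maidenhead origin (180°W, 90°S): lon 255.0486, lat 12.5742.
Field: lon ⌊255.0486/20⌋ = 12 → M; lat ⌊12.5742/10⌋ = 1 → B.
Square: lon ⌊15.0486/2⌋ = 7; lat ⌊2.5742/1⌋ = 2.
Subsquare: lon ⌊1.0486/0.0833333⌋ = 12 → m; lat ⌊0.5742/0.0416667⌋ = 13 → n.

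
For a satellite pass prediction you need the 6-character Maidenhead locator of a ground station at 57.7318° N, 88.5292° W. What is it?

EO57rr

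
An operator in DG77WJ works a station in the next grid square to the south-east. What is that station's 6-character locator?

Longitude subsquare w = 22; +1 → 23 = x.
Latitude subsquare j = 9; −1 → 8 = i.

DG77xi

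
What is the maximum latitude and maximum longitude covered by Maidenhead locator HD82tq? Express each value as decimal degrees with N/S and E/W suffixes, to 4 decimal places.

Field H=7, D=3: +7·20° lon, +3·10° lat → SW at lon -40°, lat -60°.
Square 8, 2: +8·2° lon, +2·1° lat → SW at lon -24°, lat -58°.
Subsquare t=19, q=16: +19·0.0833333° lon, +16·0.0416667° lat → SW at lon -22.4167°, lat -57.3333°.
Cell spans 0.0833333° lon × 0.0416667° lat. NE corner is SW corner plus one full cell.
latitude 57.2917° S, longitude 22.3333° W.

57.2917° S, 22.3333° W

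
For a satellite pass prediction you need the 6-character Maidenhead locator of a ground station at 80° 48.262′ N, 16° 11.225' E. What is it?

Add 180° to longitude and 90° to latitude: 196.1871, 170.8044.
Field: 196.1871/20 → 9 → J, 170.8044/10 → 17 → R; chars JR.
Square: 16.1871/2 → 8, 0.8044/1 → 0; chars 80.
Subsquare: 0.1871/0.0833333 → 2 → c, 0.8044/0.0416667 → 19 → t; chars ct.

JR80ct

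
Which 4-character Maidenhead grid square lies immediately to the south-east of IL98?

JL07

Longitude square 9; +1 → 10, wraps to 0, carry into field.
Longitude field I = 8; +1 → 9 = J.
Latitude square 8; −1 → 7.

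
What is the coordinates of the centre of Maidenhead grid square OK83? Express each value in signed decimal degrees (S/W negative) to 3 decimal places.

Field O=14, K=10: +14·20° lon, +10·10° lat → SW at lon 100°, lat 10°.
Square 8, 3: +8·2° lon, +3·1° lat → SW at lon 116°, lat 13°.
Cell spans 2° lon × 1° lat. Centre is SW corner plus half of each.
latitude 13.500, longitude 117.000.

13.500, 117.000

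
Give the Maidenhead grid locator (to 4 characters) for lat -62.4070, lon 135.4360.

PC77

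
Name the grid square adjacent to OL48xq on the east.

OL58aq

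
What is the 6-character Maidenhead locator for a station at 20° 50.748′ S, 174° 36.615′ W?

AG29qd

Shift to the Maidenhead origin (180°W, 90°S): lon 5.3897, lat 69.1542.
Field (20°×10°, letters A–R): 5.3897/20 → 0 → A, 69.1542/10 → 6 → G; chars AG.
Square (2°×1°, digits 0–9): 5.3897/2 → 2, 9.1542/1 → 9; chars 29.
Subsquare (5′×2.5′, letters a–x): 1.3897/0.0833333 → 16 → q, 0.1542/0.0416667 → 3 → d; chars qd.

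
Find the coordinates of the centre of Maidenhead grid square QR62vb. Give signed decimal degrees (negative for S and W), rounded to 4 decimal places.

Field Q=16, R=17: +16·20° lon, +17·10° lat → SW at lon 140°, lat 80°.
Square 6, 2: +6·2° lon, +2·1° lat → SW at lon 152°, lat 82°.
Subsquare v=21, b=1: +21·0.0833333° lon, +1·0.0416667° lat → SW at lon 153.75°, lat 82.0417°.
Cell spans 0.0833333° lon × 0.0416667° lat. Centre is SW corner plus half of each.
latitude 82.0625, longitude 153.7917.

82.0625, 153.7917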